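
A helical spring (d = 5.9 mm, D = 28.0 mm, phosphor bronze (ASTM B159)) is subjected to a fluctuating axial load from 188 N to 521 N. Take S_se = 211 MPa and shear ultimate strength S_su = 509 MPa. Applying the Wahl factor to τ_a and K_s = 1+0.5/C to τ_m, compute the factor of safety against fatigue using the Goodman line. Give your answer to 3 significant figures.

1.58

C = D/d = 28.0/5.9 = 4.7458; K_W = (4C−1)/(4C−4)+0.615/C = 1.3298; K_s = 1+0.5/C = 1.1054
F_a = (F_max−F_min)/2 = 166.5 N; F_m = (F_max+F_min)/2 = 354.5 N
τ_a = K_W·8F_aD/(πd³) = 1.3298 × 57.804 = 76.868 MPa
τ_m = K_s·8F_mD/(πd³) = 1.1054 × 123.07 = 136.04 MPa
Goodman: 1/n_f = τ_a/S_se + τ_m/S_su = 76.868/211 + 136.04/509 = 0.36431 + 0.26727 = 0.63157
n_f = 1/0.63157 = 1.583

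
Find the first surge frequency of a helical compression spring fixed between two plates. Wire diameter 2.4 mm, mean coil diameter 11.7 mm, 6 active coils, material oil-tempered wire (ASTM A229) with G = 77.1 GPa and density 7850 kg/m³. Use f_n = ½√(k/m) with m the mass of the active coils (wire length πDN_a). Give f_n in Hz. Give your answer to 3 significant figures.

k = Gd⁴/(8D³N_a) = (77.1×10³)(2.4⁴)/(8·11.7³·6) = 33.274 N/mm = 33274 N/m
Wire length L = πDN_a = π·11.7·6 = 220.54 mm
m = ρ·(πd²/4)·L = 7850 × 4.5239×10⁻⁶ m² × 0.22054 m = 0.0078319 kg
f_n = ½√(k/m) = 0.5·√(33274/0.0078319) = 0.5·√(4.2485e+06) = 1030.6 Hz

1030 Hz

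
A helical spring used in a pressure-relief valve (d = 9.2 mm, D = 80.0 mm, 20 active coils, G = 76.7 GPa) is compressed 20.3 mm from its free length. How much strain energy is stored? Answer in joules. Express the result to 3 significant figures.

1.38 J

k = Gd⁴/(8D³N_a) = (76.7×10³)(9.2⁴)/(8·80.0³·20) = 6.7074 N/mm
U = ½kδ² = 0.5 × 6.7074 × 20.3² = 1382 N·mm = 1.382 J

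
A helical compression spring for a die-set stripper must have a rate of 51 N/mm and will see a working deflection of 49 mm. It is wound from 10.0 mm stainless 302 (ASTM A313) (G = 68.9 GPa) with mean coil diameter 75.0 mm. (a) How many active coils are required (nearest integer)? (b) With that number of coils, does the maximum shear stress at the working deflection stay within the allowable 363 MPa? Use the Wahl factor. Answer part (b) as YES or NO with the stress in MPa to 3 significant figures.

N_a = Gd⁴/(8D³k) = (68.9×10³)(10.0⁴)/(8·75.0³·51) = 4.003 → N_a = 4
Actual rate k = Gd⁴/(8D³·4) = 51.037 N/mm
Working load F = kδ = 51.037·49 = 2500.8 N
C = 75.0/10.0 = 7.5000; K_W = (4C−1)/(4C−4)+0.615/C = 1.1974
τ_max = K_W·8FD/(πd³) = 1.1974·477.62 = 571.9 MPa
τ_max > 363 MPa → exceeds allowable

(a) 4 coils; (b) NO, τ_max = 572 MPa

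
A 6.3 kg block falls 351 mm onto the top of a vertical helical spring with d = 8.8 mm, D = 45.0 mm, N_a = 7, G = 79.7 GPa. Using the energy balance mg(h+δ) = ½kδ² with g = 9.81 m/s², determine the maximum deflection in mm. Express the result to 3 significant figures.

22.2 mm

k = Gd⁴/(8D³N_a) = (79.7×10³)(8.8⁴)/(8·45.0³·7) = 93.662 N/mm
W = mg = 6.3 × 9.81 = 61.803 N
½kδ² − Wδ − Wh = 0 → δ = (W + √(W² + 2kWh))/k
δ = (61.803 + √(3819.6 + 4.06359e+06))/93.662 = (61.803 + 2016.8)/93.662 = 22.192 mm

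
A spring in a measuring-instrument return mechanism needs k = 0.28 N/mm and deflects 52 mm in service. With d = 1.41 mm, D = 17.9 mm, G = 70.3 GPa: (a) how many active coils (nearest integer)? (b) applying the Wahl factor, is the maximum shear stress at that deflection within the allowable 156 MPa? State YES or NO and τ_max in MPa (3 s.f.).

N_a = Gd⁴/(8D³k) = (70.3×10³)(1.41⁴)/(8·17.9³·0.28) = 21.63 → N_a = 22
Actual rate k = Gd⁴/(8D³·22) = 0.27527 N/mm
Working load F = kδ = 0.27527·52 = 14.314 N
C = 17.9/1.41 = 12.6950; K_W = (4C−1)/(4C−4)+0.615/C = 1.1126
τ_max = K_W·8FD/(πd³) = 1.1126·232.76 = 258.96 MPa
τ_max > 156 MPa → exceeds allowable

(a) 22 coils; (b) NO, τ_max = 259 MPa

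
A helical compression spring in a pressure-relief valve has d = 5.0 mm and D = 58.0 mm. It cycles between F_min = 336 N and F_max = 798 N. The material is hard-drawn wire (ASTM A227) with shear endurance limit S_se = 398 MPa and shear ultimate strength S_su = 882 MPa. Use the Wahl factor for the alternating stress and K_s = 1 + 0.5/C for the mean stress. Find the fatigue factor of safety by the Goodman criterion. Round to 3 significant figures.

0.640

C = D/d = 58.0/5.0 = 11.6000; K_W = (4C−1)/(4C−4)+0.615/C = 1.1238; K_s = 1+0.5/C = 1.0431
F_a = (F_max−F_min)/2 = 231 N; F_m = (F_max+F_min)/2 = 567 N
τ_a = K_W·8F_aD/(πd³) = 1.1238 × 272.94 = 306.72 MPa
τ_m = K_s·8F_mD/(πd³) = 1.0431 × 669.95 = 698.83 MPa
Goodman: 1/n_f = τ_a/S_se + τ_m/S_su = 306.72/398 + 698.83/882 = 0.77066 + 0.79232 = 1.563
n_f = 1/1.563 = 0.6398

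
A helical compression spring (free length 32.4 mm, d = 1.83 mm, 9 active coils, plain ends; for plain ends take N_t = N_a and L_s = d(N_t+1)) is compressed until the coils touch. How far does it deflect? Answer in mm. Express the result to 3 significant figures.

N_t = 9; L_s = 1.83·10 = 18.3 mm
δ_solid = L₀ − L_s = 32.4 − 18.3 = 14.1 mm

14.1 mm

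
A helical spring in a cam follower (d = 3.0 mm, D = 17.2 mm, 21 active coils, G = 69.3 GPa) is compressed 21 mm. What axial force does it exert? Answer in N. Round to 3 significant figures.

k = Gd⁴/(8D³N_a) = (69.3×10³)(3.0⁴)/(8·17.2³·21) = 6.5663 N/mm
F = k·δ = 6.5663 × 21 = 137.89 N

138 N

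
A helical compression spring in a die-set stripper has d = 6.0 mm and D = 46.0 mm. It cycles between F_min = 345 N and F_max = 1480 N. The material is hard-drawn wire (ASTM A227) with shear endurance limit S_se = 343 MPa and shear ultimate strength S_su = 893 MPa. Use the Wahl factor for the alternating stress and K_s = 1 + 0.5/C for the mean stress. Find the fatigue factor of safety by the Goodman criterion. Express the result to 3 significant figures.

0.602

C = D/d = 46.0/6.0 = 7.6667; K_W = (4C−1)/(4C−4)+0.615/C = 1.1927; K_s = 1+0.5/C = 1.0652
F_a = (F_max−F_min)/2 = 567.5 N; F_m = (F_max+F_min)/2 = 912.5 N
τ_a = K_W·8F_aD/(πd³) = 1.1927 × 307.76 = 367.07 MPa
τ_m = K_s·8F_mD/(πd³) = 1.0652 × 494.85 = 527.13 MPa
Goodman: 1/n_f = τ_a/S_se + τ_m/S_su = 367.07/343 + 527.13/893 = 1.07017 + 0.59029 = 1.6605
n_f = 1/1.6605 = 0.6022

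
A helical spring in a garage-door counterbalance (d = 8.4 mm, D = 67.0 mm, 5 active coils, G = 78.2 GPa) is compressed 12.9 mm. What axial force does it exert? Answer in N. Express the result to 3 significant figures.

k = Gd⁴/(8D³N_a) = (78.2×10³)(8.4⁴)/(8·67.0³·5) = 32.362 N/mm
F = k·δ = 32.362 × 12.9 = 417.47 N

417 N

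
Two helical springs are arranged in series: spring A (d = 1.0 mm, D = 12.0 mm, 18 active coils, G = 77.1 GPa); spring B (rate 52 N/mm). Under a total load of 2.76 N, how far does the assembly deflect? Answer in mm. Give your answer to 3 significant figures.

k_A = Gd⁴/(8D³N_a) = (77.1×10³)(1.0⁴)/(8·12.0³·18) = 0.30985 N/mm
Series: 1/k_eq = 1/0.30985 + 1/52 = 3.2466; k_eq = 0.30801 N/mm
δ = F/k_eq = 2.76/0.30801 = 8.9607 mm

8.96 mm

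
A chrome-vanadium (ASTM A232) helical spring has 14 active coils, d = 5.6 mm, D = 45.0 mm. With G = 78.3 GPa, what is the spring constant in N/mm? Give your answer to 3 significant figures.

7.54 N/mm

k = Gd⁴/(8D³N_a) = (78.3×10³ × 5.6⁴) / (8 × 45.0³ × 14)
  = 7.70041e+07 / 1.0206e+07 = 7.545 N/mm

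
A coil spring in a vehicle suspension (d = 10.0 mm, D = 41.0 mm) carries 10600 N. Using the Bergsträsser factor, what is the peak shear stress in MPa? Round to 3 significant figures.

1520 MPa

Spring index C = D/d = 41.0/10.0 = 4.1000
K_B = (4C+2)/(4C−3) = 18.400/13.400 = 1.3731
τ₀ = 8FD/(πd³) = 8·10600·41.0/(π·10.0³) = 3.4768e+06/3141.6 = 1106.7 MPa
τ_max = K·τ₀ = 1.3731 × 1106.7 = 1519.6 MPa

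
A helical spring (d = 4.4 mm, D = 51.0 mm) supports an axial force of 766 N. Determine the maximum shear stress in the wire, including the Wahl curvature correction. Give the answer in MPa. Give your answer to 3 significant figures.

1310 MPa

Spring index C = D/d = 51.0/4.4 = 11.5909
K_W = (4C−1)/(4C−4) + 0.615/C = 45.364/42.364 + 0.0531 = 1.1239
τ₀ = 8FD/(πd³) = 8·766·51.0/(π·4.4³) = 312528/267.61 = 1167.8 MPa
τ_max = K·τ₀ = 1.1239 × 1167.8 = 1312.5 MPa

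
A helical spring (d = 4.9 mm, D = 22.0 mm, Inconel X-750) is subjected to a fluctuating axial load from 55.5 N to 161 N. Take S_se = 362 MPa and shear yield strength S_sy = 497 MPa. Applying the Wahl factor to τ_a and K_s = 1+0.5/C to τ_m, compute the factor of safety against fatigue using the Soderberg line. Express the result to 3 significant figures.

C = D/d = 22.0/4.9 = 4.4898; K_W = (4C−1)/(4C−4)+0.615/C = 1.3519; K_s = 1+0.5/C = 1.1114
F_a = (F_max−F_min)/2 = 52.75 N; F_m = (F_max+F_min)/2 = 108.25 N
τ_a = K_W·8F_aD/(πd³) = 1.3519 × 25.119 = 33.958 MPa
τ_m = K_s·8F_mD/(πd³) = 1.1114 × 51.547 = 57.287 MPa
Soderberg: 1/n_f = τ_a/S_se + τ_m/S_sy = 33.958/362 + 57.287/497 = 0.09381 + 0.11527 = 0.20907
n_f = 1/0.20907 = 4.783

4.78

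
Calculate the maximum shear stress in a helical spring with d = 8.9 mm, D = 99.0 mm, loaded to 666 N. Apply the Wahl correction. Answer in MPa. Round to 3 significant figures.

Spring index C = D/d = 99.0/8.9 = 11.1236
K_W = (4C−1)/(4C−4) + 0.615/C = 43.494/40.494 + 0.0553 = 1.1294
τ₀ = 8FD/(πd³) = 8·666·99.0/(π·8.9³) = 527472/2214.7 = 238.17 MPa
τ_max = K·τ₀ = 1.1294 × 238.17 = 268.98 MPa

269 MPa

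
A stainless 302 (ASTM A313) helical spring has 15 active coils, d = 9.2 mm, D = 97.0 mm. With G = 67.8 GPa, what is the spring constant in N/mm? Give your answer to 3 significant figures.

4.43 N/mm

k = Gd⁴/(8D³N_a) = (67.8×10³ × 9.2⁴) / (8 × 97.0³ × 15)
  = 4.85714e+08 / 1.09521e+08 = 4.4349 N/mm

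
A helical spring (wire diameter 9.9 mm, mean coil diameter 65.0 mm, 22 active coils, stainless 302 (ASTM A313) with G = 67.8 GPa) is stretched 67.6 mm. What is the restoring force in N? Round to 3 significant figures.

k = Gd⁴/(8D³N_a) = (67.8×10³)(9.9⁴)/(8·65.0³·22) = 13.475 N/mm
F = k·δ = 13.475 × 67.6 = 910.89 N

911 N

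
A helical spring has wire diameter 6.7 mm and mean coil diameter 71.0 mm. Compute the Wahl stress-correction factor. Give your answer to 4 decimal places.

C = D/d = 71.0/6.7 = 10.5970
K_W = (4C−1)/(4C−4) + 0.615/C = 41.388/38.388 + 0.0580 = 1.1362

1.1362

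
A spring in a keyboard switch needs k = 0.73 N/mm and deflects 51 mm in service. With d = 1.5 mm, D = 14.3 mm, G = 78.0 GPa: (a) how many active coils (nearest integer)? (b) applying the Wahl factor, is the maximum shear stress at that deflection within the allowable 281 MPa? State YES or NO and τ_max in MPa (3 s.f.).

(a) 23 coils; (b) NO, τ_max = 465 MPa

N_a = Gd⁴/(8D³k) = (78.0×10³)(1.5⁴)/(8·14.3³·0.73) = 23.12 → N_a = 23
Actual rate k = Gd⁴/(8D³·23) = 0.73389 N/mm
Working load F = kδ = 0.73389·51 = 37.429 N
C = 14.3/1.5 = 9.5333; K_W = (4C−1)/(4C−4)+0.615/C = 1.1524
τ_max = K_W·8FD/(πd³) = 1.1524·403.84 = 465.38 MPa
τ_max > 281 MPa → exceeds allowable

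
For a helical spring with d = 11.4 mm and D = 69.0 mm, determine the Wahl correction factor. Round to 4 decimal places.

1.2500

C = D/d = 69.0/11.4 = 6.0526
K_W = (4C−1)/(4C−4) + 0.615/C = 23.211/20.211 + 0.1016 = 1.2500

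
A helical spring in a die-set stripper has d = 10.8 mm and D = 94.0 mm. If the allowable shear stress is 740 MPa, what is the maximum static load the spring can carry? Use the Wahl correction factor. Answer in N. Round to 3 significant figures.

3330 N

C = D/d = 94.0/10.8 = 8.7037
K_W = (4C−1)/(4C−4) + 0.615/C = 33.815/30.815 + 0.0707 = 1.1680
τ_max = K·8FD/(πd³) → F_max = τ_allow·πd³/(8DK)
F_max = 740·π·10.8³/(8·94.0·1.1680) = 2.9286e+06/878.35 = 3334.2 N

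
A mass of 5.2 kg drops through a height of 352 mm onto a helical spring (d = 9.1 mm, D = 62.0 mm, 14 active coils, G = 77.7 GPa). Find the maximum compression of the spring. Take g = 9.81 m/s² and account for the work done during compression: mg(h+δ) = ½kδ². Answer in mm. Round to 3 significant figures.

45.0 mm

k = Gd⁴/(8D³N_a) = (77.7×10³)(9.1⁴)/(8·62.0³·14) = 19.962 N/mm
W = mg = 5.2 × 9.81 = 51.012 N
½kδ² − Wδ − Wh = 0 → δ = (W + √(W² + 2kWh))/k
δ = (51.012 + √(2602.2 + 716867))/19.962 = (51.012 + 848.22)/19.962 = 45.048 mm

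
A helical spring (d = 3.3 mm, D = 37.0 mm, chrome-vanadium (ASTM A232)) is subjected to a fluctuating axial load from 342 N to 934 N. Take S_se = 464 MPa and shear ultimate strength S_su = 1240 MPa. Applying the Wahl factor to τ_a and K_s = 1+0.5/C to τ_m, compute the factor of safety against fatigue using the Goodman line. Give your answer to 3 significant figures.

C = D/d = 37.0/3.3 = 11.2121; K_W = (4C−1)/(4C−4)+0.615/C = 1.1283; K_s = 1+0.5/C = 1.0446
F_a = (F_max−F_min)/2 = 296 N; F_m = (F_max+F_min)/2 = 638 N
τ_a = K_W·8F_aD/(πd³) = 1.1283 × 776.05 = 875.62 MPa
τ_m = K_s·8F_mD/(πd³) = 1.0446 × 1672.7 = 1747.3 MPa
Goodman: 1/n_f = τ_a/S_se + τ_m/S_su = 875.62/464 + 1747.3/1240 = 1.88710 + 1.40912 = 3.2962
n_f = 1/3.2962 = 0.3034

0.303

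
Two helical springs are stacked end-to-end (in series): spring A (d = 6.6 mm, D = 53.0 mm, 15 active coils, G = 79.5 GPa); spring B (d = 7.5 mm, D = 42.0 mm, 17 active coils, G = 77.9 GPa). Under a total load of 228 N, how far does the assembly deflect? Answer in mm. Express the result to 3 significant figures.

36.3 mm

k_A = Gd⁴/(8D³N_a) = (79.5×10³)(6.6⁴)/(8·53.0³·15) = 8.4437 N/mm
k_B = Gd⁴/(8D³N_a) = (77.9×10³)(7.5⁴)/(8·42.0³·17) = 24.462 N/mm
Series: 1/k_eq = 1/8.4437 + 1/24.462 = 0.15931; k_eq = 6.277 N/mm
δ = F/k_eq = 228/6.277 = 36.323 mm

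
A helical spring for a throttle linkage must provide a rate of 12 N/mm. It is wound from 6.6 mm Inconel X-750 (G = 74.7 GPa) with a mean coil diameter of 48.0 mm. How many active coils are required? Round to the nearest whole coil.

N_a = Gd⁴/(8D³k) = (74.7×10³ × 6.6⁴)/(8 × 48.0³ × 12)
    = 1.41741e+08 / 1.06168e+07 = 13.35 → 13 coils

13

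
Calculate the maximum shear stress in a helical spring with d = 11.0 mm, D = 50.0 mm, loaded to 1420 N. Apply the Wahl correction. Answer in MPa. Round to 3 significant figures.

183 MPa

Spring index C = D/d = 50.0/11.0 = 4.5455
K_W = (4C−1)/(4C−4) + 0.615/C = 17.182/14.182 + 0.1353 = 1.3468
τ₀ = 8FD/(πd³) = 8·1420·50.0/(π·11.0³) = 568000/4181.5 = 135.84 MPa
τ_max = K·τ₀ = 1.3468 × 135.84 = 182.95 MPa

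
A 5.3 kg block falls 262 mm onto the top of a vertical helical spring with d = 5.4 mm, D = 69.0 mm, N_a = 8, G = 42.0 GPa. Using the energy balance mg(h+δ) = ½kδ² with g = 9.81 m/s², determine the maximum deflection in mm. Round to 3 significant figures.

k = Gd⁴/(8D³N_a) = (42.0×10³)(5.4⁴)/(8·69.0³·8) = 1.6986 N/mm
W = mg = 5.3 × 9.81 = 51.993 N
½kδ² − Wδ − Wh = 0 → δ = (W + √(W² + 2kWh))/k
δ = (51.993 + √(2703.3 + 46277.9))/1.6986 = (51.993 + 221.32)/1.6986 = 160.9 mm

161 mm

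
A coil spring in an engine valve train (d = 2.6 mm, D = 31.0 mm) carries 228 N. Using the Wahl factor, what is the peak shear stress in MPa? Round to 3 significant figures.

1150 MPa

Spring index C = D/d = 31.0/2.6 = 11.9231
K_W = (4C−1)/(4C−4) + 0.615/C = 46.692/43.692 + 0.0516 = 1.1202
τ₀ = 8FD/(πd³) = 8·228·31.0/(π·2.6³) = 56544/55.217 = 1024 MPa
τ_max = K·τ₀ = 1.1202 × 1024 = 1147.2 MPa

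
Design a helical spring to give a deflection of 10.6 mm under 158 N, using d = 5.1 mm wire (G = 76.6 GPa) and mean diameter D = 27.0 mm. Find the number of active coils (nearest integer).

Required rate k = F/δ = 158/10.6 = 14.906 N/mm
N_a = Gd⁴/(8D³k) = (76.6×10³ × 5.1⁴)/(8 × 27.0³ × 14.906)
    = 5.18214e+07 / 2.3471e+06 = 22.08 → 22 coils

22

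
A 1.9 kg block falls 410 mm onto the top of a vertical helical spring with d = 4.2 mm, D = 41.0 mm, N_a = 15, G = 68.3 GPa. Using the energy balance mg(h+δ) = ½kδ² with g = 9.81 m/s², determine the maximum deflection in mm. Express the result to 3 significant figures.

k = Gd⁴/(8D³N_a) = (68.3×10³)(4.2⁴)/(8·41.0³·15) = 2.5697 N/mm
W = mg = 1.9 × 9.81 = 18.639 N
½kδ² − Wδ − Wh = 0 → δ = (W + √(W² + 2kWh))/k
δ = (18.639 + √(347.41 + 39275.5))/2.5697 = (18.639 + 199.06)/2.5697 = 84.715 mm

84.7 mm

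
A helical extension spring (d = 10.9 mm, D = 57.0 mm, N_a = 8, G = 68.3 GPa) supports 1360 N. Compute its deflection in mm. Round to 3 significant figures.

16.7 mm

k = Gd⁴/(8D³N_a) = (68.3×10³)(10.9⁴)/(8·57.0³·8) = 81.343 N/mm
δ = F/k = 1360 / 81.343 = 16.719 mm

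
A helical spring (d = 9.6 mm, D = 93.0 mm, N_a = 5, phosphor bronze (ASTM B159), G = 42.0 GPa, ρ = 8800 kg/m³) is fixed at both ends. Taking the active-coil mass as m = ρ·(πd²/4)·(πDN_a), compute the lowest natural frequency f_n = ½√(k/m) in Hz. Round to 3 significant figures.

k = Gd⁴/(8D³N_a) = (42.0×10³)(9.6⁴)/(8·93.0³·5) = 11.087 N/mm = 11087 N/m
Wire length L = πDN_a = π·93.0·5 = 1460.8 mm
m = ρ·(πd²/4)·L = 8800 × 72.382×10⁻⁶ m² × 1.4608 m = 0.9305 kg
f_n = ½√(k/m) = 0.5·√(11087/0.9305) = 0.5·√(11915) = 54.579 Hz

54.6 Hz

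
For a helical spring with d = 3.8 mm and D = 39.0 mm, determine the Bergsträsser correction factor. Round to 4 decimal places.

C = D/d = 39.0/3.8 = 10.2632
K_B = (4C+2)/(4C−3) = 43.053/38.053 = 1.1314

1.1314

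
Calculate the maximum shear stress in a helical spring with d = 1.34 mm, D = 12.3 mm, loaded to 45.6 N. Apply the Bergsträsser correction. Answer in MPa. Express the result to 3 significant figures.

682 MPa

Spring index C = D/d = 12.3/1.34 = 9.1791
K_B = (4C+2)/(4C−3) = 38.716/33.716 = 1.1483
τ₀ = 8FD/(πd³) = 8·45.6·12.3/(π·1.34³) = 4487.04/7.559 = 593.6 MPa
τ_max = K·τ₀ = 1.1483 × 593.6 = 681.63 MPa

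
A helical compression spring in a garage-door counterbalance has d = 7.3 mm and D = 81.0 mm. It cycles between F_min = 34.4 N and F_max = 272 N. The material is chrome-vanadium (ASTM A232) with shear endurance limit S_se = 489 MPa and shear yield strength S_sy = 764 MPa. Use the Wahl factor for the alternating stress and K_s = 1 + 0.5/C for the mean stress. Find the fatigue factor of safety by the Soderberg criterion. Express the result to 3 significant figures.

3.90

C = D/d = 81.0/7.3 = 11.0959; K_W = (4C−1)/(4C−4)+0.615/C = 1.1297; K_s = 1+0.5/C = 1.0451
F_a = (F_max−F_min)/2 = 118.8 N; F_m = (F_max+F_min)/2 = 153.2 N
τ_a = K_W·8F_aD/(πd³) = 1.1297 × 62.99 = 71.161 MPa
τ_m = K_s·8F_mD/(πd³) = 1.0451 × 81.23 = 84.89 MPa
Soderberg: 1/n_f = τ_a/S_se + τ_m/S_sy = 71.161/489 + 84.89/764 = 0.14552 + 0.11111 = 0.25664
n_f = 1/0.25664 = 3.897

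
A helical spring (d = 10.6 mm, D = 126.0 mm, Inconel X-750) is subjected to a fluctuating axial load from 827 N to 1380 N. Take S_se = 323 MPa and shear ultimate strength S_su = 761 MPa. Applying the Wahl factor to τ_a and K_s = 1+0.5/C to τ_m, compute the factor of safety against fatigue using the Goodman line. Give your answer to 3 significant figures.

1.50

C = D/d = 126.0/10.6 = 11.8868; K_W = (4C−1)/(4C−4)+0.615/C = 1.1206; K_s = 1+0.5/C = 1.0421
F_a = (F_max−F_min)/2 = 276.5 N; F_m = (F_max+F_min)/2 = 1103.5 N
τ_a = K_W·8F_aD/(πd³) = 1.1206 × 74.488 = 83.474 MPa
τ_m = K_s·8F_mD/(πd³) = 1.0421 × 297.28 = 309.78 MPa
Goodman: 1/n_f = τ_a/S_se + τ_m/S_su = 83.474/323 + 309.78/761 = 0.25843 + 0.40708 = 0.66551
n_f = 1/0.66551 = 1.503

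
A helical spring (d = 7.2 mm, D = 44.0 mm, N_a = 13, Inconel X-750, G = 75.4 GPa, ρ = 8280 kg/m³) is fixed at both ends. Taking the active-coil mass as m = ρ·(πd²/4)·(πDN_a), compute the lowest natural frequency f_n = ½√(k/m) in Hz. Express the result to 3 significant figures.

k = Gd⁴/(8D³N_a) = (75.4×10³)(7.2⁴)/(8·44.0³·13) = 22.872 N/mm = 22872 N/m
Wire length L = πDN_a = π·44.0·13 = 1797 mm
m = ρ·(πd²/4)·L = 8280 × 40.715×10⁻⁶ m² × 1.797 m = 0.6058 kg
f_n = ½√(k/m) = 0.5·√(22872/0.6058) = 0.5·√(37755) = 97.154 Hz

97.2 Hz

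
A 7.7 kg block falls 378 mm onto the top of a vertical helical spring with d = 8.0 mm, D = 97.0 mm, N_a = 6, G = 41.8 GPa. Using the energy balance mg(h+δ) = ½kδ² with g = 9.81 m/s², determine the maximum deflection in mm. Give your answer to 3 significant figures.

k = Gd⁴/(8D³N_a) = (41.8×10³)(8.0⁴)/(8·97.0³·6) = 3.9082 N/mm
W = mg = 7.7 × 9.81 = 75.537 N
½kδ² − Wδ − Wh = 0 → δ = (W + √(W² + 2kWh))/k
δ = (75.537 + √(5705.8 + 223183))/3.9082 = (75.537 + 478.42)/3.9082 = 141.74 mm

142 mm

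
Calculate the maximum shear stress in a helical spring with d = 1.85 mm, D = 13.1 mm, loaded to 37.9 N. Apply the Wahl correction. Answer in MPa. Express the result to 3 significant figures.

Spring index C = D/d = 13.1/1.85 = 7.0811
K_W = (4C−1)/(4C−4) + 0.615/C = 27.324/24.324 + 0.0869 = 1.2102
τ₀ = 8FD/(πd³) = 8·37.9·13.1/(π·1.85³) = 3971.92/19.891 = 199.68 MPa
τ_max = K·τ₀ = 1.2102 × 199.68 = 241.65 MPa

242 MPa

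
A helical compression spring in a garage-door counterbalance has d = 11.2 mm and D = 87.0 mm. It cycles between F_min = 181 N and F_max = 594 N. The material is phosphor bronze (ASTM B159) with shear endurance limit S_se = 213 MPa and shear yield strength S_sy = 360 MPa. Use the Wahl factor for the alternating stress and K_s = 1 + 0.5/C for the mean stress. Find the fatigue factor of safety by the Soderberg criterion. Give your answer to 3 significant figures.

2.76

C = D/d = 87.0/11.2 = 7.7679; K_W = (4C−1)/(4C−4)+0.615/C = 1.1900; K_s = 1+0.5/C = 1.0644
F_a = (F_max−F_min)/2 = 206.5 N; F_m = (F_max+F_min)/2 = 387.5 N
τ_a = K_W·8F_aD/(πd³) = 1.1900 × 32.563 = 38.75 MPa
τ_m = K_s·8F_mD/(πd³) = 1.0644 × 61.105 = 65.038 MPa
Soderberg: 1/n_f = τ_a/S_se + τ_m/S_sy = 38.75/213 + 65.038/360 = 0.18192 + 0.18066 = 0.36259
n_f = 1/0.36259 = 2.758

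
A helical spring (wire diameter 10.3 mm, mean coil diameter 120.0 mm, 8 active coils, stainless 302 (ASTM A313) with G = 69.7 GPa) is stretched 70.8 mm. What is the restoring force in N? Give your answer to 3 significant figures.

502 N

k = Gd⁴/(8D³N_a) = (69.7×10³)(10.3⁴)/(8·120.0³·8) = 7.0935 N/mm
F = k·δ = 7.0935 × 70.8 = 502.22 N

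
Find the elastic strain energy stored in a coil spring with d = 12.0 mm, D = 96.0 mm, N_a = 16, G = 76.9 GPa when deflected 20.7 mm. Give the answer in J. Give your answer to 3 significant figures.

k = Gd⁴/(8D³N_a) = (76.9×10³)(12.0⁴)/(8·96.0³·16) = 14.081 N/mm
U = ½kδ² = 0.5 × 14.081 × 20.7² = 3016.7 N·mm = 3.0167 J

3.02 J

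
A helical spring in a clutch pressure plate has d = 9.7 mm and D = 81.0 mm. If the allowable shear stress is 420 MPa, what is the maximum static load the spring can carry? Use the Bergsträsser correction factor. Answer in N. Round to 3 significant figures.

C = D/d = 81.0/9.7 = 8.3505
K_B = (4C+2)/(4C−3) = 35.402/30.402 = 1.1645
τ_max = K·8FD/(πd³) → F_max = τ_allow·πd³/(8DK)
F_max = 420·π·9.7³/(8·81.0·1.1645) = 1.2042e+06/754.57 = 1595.9 N

1600 N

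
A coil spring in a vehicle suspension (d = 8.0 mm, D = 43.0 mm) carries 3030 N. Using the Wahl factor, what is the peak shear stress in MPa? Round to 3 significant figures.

833 MPa

Spring index C = D/d = 43.0/8.0 = 5.3750
K_W = (4C−1)/(4C−4) + 0.615/C = 20.500/17.500 + 0.1144 = 1.2858
τ₀ = 8FD/(πd³) = 8·3030·43.0/(π·8.0³) = 1.04232e+06/1608.5 = 648.01 MPa
τ_max = K·τ₀ = 1.2858 × 648.01 = 833.24 MPa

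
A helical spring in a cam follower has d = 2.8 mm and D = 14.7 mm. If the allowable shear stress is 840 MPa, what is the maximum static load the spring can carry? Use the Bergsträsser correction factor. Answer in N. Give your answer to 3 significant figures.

C = D/d = 14.7/2.8 = 5.2500
K_B = (4C+2)/(4C−3) = 23.000/18.000 = 1.2778
τ_max = K·8FD/(πd³) → F_max = τ_allow·πd³/(8DK)
F_max = 840·π·2.8³/(8·14.7·1.2778) = 57930/150.27 = 385.51 N

386 N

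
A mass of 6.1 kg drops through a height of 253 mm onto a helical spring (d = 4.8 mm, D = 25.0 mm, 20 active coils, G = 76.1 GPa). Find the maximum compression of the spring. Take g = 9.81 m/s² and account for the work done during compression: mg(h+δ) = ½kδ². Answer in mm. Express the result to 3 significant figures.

47.1 mm

k = Gd⁴/(8D³N_a) = (76.1×10³)(4.8⁴)/(8·25.0³·20) = 16.159 N/mm
W = mg = 6.1 × 9.81 = 59.841 N
½kδ² − Wδ − Wh = 0 → δ = (W + √(W² + 2kWh))/k
δ = (59.841 + √(3580.9 + 489282))/16.159 = (59.841 + 702.04)/16.159 = 47.15 mm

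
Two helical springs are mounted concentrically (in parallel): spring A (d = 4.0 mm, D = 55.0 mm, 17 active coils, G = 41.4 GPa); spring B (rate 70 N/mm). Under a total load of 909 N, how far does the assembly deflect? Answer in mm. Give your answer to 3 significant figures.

k_A = Gd⁴/(8D³N_a) = (41.4×10³)(4.0⁴)/(8·55.0³·17) = 0.4684 N/mm
Parallel: k_eq = 0.4684 + 70 = 70.468 N/mm
δ = F/k_eq = 909/70.468 = 12.899 mm

12.9 mm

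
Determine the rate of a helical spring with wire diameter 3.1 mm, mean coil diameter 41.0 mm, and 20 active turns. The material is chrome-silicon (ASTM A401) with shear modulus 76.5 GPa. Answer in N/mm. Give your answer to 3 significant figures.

0.641 N/mm

k = Gd⁴/(8D³N_a) = (76.5×10³ × 3.1⁴) / (8 × 41.0³ × 20)
  = 7.06494e+06 / 1.10274e+07 = 0.64067 N/mm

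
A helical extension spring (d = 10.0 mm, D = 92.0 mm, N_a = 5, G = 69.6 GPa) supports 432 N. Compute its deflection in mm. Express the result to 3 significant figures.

k = Gd⁴/(8D³N_a) = (69.6×10³)(10.0⁴)/(8·92.0³·5) = 22.345 N/mm
δ = F/k = 432 / 22.345 = 19.333 mm

19.3 mm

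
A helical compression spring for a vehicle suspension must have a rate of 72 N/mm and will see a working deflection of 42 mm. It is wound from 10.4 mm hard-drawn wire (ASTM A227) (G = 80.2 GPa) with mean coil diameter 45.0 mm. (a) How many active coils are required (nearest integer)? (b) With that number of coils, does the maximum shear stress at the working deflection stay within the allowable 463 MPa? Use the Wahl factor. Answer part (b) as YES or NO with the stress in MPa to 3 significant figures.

N_a = Gd⁴/(8D³k) = (80.2×10³)(10.4⁴)/(8·45.0³·72) = 17.88 → N_a = 18
Actual rate k = Gd⁴/(8D³·18) = 71.5 N/mm
Working load F = kδ = 71.5·42 = 3003 N
C = 45.0/10.4 = 4.3269; K_W = (4C−1)/(4C−4)+0.615/C = 1.3676
τ_max = K_W·8FD/(πd³) = 1.3676·305.92 = 418.37 MPa
τ_max ≤ 463 MPa → acceptable

(a) 18 coils; (b) YES, τ_max = 418 MPa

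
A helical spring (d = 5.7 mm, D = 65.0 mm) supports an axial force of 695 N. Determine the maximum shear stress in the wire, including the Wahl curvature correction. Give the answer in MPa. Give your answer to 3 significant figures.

699 MPa

Spring index C = D/d = 65.0/5.7 = 11.4035
K_W = (4C−1)/(4C−4) + 0.615/C = 44.614/41.614 + 0.0539 = 1.1260
τ₀ = 8FD/(πd³) = 8·695·65.0/(π·5.7³) = 361400/581.8 = 621.17 MPa
τ_max = K·τ₀ = 1.1260 × 621.17 = 699.46 MPa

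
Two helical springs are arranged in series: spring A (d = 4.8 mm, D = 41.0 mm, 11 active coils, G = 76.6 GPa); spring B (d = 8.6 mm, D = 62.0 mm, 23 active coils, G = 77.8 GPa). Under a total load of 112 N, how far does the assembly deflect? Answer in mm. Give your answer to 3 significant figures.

28.2 mm

k_A = Gd⁴/(8D³N_a) = (76.6×10³)(4.8⁴)/(8·41.0³·11) = 6.7044 N/mm
k_B = Gd⁴/(8D³N_a) = (77.8×10³)(8.6⁴)/(8·62.0³·23) = 9.7047 N/mm
Series: 1/k_eq = 1/6.7044 + 1/9.7047 = 0.2522; k_eq = 3.9651 N/mm
δ = F/k_eq = 112/3.9651 = 28.246 mm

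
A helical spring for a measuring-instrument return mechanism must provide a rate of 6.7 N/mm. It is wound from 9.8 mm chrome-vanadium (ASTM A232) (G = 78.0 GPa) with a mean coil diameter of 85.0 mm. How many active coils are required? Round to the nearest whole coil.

22

N_a = Gd⁴/(8D³k) = (78.0×10³ × 9.8⁴)/(8 × 85.0³ × 6.7)
    = 7.19447e+08 / 3.29171e+07 = 21.86 → 22 coils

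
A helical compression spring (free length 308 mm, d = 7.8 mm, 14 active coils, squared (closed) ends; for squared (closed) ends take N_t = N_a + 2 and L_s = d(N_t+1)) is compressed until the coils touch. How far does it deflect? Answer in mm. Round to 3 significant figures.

175 mm

N_t = 16; L_s = 7.8·17 = 132.6 mm
δ_solid = L₀ − L_s = 308 − 132.6 = 175.4 mm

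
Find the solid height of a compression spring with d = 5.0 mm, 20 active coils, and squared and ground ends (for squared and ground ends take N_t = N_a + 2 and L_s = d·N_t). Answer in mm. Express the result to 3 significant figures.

squared and ground ends: N_t = N_a + 2 = 20 + 2 = 22
L_s = d·N_t = 5.0 × 22 = 110 mm

110 mm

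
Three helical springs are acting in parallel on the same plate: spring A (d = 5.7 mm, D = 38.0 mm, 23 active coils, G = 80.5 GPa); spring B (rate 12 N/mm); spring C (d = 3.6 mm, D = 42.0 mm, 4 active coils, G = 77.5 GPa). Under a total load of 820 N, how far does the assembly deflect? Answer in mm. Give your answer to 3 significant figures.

31.7 mm

k_A = Gd⁴/(8D³N_a) = (80.5×10³)(5.7⁴)/(8·38.0³·23) = 8.4164 N/mm
k_C = Gd⁴/(8D³N_a) = (77.5×10³)(3.6⁴)/(8·42.0³·4) = 5.4905 N/mm
Parallel: k_eq = 8.4164 + 12 + 5.4905 = 25.907 N/mm
δ = F/k_eq = 820/25.907 = 31.652 mm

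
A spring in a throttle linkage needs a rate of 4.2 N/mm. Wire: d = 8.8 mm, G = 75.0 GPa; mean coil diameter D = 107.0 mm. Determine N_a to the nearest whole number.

N_a = Gd⁴/(8D³k) = (75.0×10³ × 8.8⁴)/(8 × 107.0³ × 4.2)
    = 4.49772e+08 / 4.11614e+07 = 10.93 → 11 coils

11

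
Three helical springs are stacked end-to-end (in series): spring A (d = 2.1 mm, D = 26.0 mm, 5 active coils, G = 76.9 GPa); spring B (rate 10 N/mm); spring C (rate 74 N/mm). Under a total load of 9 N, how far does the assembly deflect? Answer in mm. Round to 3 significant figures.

5.25 mm

k_A = Gd⁴/(8D³N_a) = (76.9×10³)(2.1⁴)/(8·26.0³·5) = 2.1273 N/mm
Series: 1/k_eq = 1/2.1273 + 1/10 + 1/74 = 0.5836; k_eq = 1.7135 N/mm
δ = F/k_eq = 9/1.7135 = 5.2524 mm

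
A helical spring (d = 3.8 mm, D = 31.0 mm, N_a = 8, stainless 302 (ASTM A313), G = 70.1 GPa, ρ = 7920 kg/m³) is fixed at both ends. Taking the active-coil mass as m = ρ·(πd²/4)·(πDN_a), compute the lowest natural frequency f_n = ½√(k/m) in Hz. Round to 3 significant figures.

k = Gd⁴/(8D³N_a) = (70.1×10³)(3.8⁴)/(8·31.0³·8) = 7.6663 N/mm = 7666.3 N/m
Wire length L = πDN_a = π·31.0·8 = 779.11 mm
m = ρ·(πd²/4)·L = 7920 × 11.341×10⁻⁶ m² × 0.77911 m = 0.069982 kg
f_n = ½√(k/m) = 0.5·√(7666.3/0.069982) = 0.5·√(1.0955e+05) = 165.49 Hz

165 Hz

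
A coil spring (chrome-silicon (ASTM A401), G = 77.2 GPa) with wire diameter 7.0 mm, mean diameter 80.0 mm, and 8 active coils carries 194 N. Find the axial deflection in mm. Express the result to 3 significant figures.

34.3 mm

k = Gd⁴/(8D³N_a) = (77.2×10³)(7.0⁴)/(8·80.0³·8) = 5.6567 N/mm
δ = F/k = 194 / 5.6567 = 34.296 mm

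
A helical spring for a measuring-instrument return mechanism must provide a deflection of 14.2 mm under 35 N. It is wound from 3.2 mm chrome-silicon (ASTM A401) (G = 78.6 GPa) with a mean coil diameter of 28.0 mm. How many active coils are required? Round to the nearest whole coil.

19

Required rate k = F/δ = 35/14.2 = 2.4648 N/mm
N_a = Gd⁴/(8D³k) = (78.6×10³ × 3.2⁴)/(8 × 28.0³ × 2.4648)
    = 8.24181e+06 / 432856 = 19.04 → 19 coils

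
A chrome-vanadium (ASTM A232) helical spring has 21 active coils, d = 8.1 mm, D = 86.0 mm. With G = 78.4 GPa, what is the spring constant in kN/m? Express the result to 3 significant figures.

3.16 kN/m

k = Gd⁴/(8D³N_a) = (78.4×10³ × 8.1⁴) / (8 × 86.0³ × 21)
  = 3.37486e+08 / 1.06857e+08 = 3.1583 N/mm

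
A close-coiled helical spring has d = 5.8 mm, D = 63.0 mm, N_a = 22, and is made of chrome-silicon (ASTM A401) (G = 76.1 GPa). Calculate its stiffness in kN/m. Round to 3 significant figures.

k = Gd⁴/(8D³N_a) = (76.1×10³ × 5.8⁴) / (8 × 63.0³ × 22)
  = 8.61185e+07 / 4.40083e+07 = 1.9569 N/mm

1.96 kN/m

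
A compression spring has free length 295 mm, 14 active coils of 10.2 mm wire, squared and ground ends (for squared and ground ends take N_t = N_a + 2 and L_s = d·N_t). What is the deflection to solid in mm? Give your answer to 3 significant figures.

132 mm

N_t = 16; L_s = 10.2·16 = 163.2 mm
δ_solid = L₀ − L_s = 295 − 163.2 = 131.8 mm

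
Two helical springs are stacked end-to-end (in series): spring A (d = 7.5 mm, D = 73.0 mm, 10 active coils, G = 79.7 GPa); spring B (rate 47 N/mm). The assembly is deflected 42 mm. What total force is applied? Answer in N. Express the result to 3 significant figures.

k_A = Gd⁴/(8D³N_a) = (79.7×10³)(7.5⁴)/(8·73.0³·10) = 8.103 N/mm
Series: 1/k_eq = 1/8.103 + 1/47 = 0.14469; k_eq = 6.9114 N/mm
F = k_eq·δ = 6.9114·42 = 290.28 N

290 N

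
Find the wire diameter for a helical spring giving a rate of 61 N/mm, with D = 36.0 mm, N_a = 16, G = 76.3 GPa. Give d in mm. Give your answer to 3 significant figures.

8.31 mm

d = (8D³N_a·k / G)^(1/4) = (8·36.0³·16·61 / (76.3×10³))^0.25
  = (4774.4)^0.25 = 8.3125 mm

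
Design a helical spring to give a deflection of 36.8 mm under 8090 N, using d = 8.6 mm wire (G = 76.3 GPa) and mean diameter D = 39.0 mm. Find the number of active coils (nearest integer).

4

Required rate k = F/δ = 8090/36.8 = 219.84 N/mm
N_a = Gd⁴/(8D³k) = (76.3×10³ × 8.6⁴)/(8 × 39.0³ × 219.84)
    = 4.17367e+08 / 1.04324e+08 = 4.001 → 4 coils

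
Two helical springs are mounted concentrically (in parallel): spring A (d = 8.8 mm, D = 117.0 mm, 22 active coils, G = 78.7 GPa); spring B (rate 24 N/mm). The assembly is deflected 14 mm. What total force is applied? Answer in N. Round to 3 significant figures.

359 N

k_A = Gd⁴/(8D³N_a) = (78.7×10³)(8.8⁴)/(8·117.0³·22) = 1.6743 N/mm
Parallel: k_eq = 1.6743 + 24 = 25.674 N/mm
F = k_eq·δ = 25.674·14 = 359.44 N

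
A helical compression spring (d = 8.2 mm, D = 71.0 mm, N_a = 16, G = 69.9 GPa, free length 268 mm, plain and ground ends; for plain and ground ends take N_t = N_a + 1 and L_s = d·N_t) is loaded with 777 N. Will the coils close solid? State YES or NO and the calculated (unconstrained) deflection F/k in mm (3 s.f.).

k = Gd⁴/(8D³N_a) = (69.9×10³)(8.2⁴)/(8·71.0³·16) = 6.8984 N/mm
N_t = 17; L_s = 8.2·17 = 139.4 mm; δ_solid = L₀ − L_s = 268 − 139.4 = 128.6 mm
δ = F/k = 777/6.8984 = 112.64 mm
δ < δ_solid → spring does not go solid

NO, δ = 113 mm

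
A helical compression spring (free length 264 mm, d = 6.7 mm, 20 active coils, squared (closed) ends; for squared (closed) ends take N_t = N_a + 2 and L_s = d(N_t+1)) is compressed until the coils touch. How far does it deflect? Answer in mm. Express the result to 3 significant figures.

N_t = 22; L_s = 6.7·23 = 154.1 mm
δ_solid = L₀ − L_s = 264 − 154.1 = 109.9 mm

110 mm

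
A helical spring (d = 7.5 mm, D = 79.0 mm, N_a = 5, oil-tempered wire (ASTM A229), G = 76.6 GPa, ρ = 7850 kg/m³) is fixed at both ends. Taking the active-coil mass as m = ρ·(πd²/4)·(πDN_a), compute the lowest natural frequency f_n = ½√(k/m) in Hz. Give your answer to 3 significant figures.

k = Gd⁴/(8D³N_a) = (76.6×10³)(7.5⁴)/(8·79.0³·5) = 12.289 N/mm = 12289 N/m
Wire length L = πDN_a = π·79.0·5 = 1240.9 mm
m = ρ·(πd²/4)·L = 7850 × 44.179×10⁻⁶ m² × 1.2409 m = 0.43036 kg
f_n = ½√(k/m) = 0.5·√(12289/0.43036) = 0.5·√(28556) = 84.493 Hz

84.5 Hz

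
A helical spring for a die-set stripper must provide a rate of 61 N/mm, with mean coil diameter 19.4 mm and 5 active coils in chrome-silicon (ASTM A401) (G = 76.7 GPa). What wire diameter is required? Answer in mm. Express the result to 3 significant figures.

3.90 mm

d = (8D³N_a·k / G)^(1/4) = (8·19.4³·5·61 / (76.7×10³))^0.25
  = (232.27)^0.25 = 3.9039 mm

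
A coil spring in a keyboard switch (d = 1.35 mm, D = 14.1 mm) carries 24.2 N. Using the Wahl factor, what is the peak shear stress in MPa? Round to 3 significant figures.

402 MPa

Spring index C = D/d = 14.1/1.35 = 10.4444
K_W = (4C−1)/(4C−4) + 0.615/C = 40.778/37.778 + 0.0589 = 1.1383
τ₀ = 8FD/(πd³) = 8·24.2·14.1/(π·1.35³) = 2729.76/7.7295 = 353.16 MPa
τ_max = K·τ₀ = 1.1383 × 353.16 = 402 MPa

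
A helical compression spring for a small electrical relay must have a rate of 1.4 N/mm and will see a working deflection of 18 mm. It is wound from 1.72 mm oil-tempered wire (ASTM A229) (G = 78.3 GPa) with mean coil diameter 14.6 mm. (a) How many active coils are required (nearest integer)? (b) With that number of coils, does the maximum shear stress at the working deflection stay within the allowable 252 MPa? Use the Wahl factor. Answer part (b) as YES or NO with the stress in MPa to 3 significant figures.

(a) 20 coils; (b) YES, τ_max = 212 MPa

N_a = Gd⁴/(8D³k) = (78.3×10³)(1.72⁴)/(8·14.6³·1.4) = 19.66 → N_a = 20
Actual rate k = Gd⁴/(8D³·20) = 1.3762 N/mm
Working load F = kδ = 1.3762·18 = 24.772 N
C = 14.6/1.72 = 8.4884; K_W = (4C−1)/(4C−4)+0.615/C = 1.1726
τ_max = K_W·8FD/(πd³) = 1.1726·181 = 212.24 MPa
τ_max ≤ 252 MPa → acceptable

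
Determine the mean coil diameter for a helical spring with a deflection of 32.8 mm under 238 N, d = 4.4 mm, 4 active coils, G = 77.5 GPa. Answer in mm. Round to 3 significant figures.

Required rate k = F/δ = 238/32.8 = 7.2561 N/mm
D = (Gd⁴/(8N_a·k))^(1/3) = (77.5×10³·4.4⁴/(8·4·7.2561))^(1/3)
  = (125101)^(1/3) = 50.0134 mm

50.0 mm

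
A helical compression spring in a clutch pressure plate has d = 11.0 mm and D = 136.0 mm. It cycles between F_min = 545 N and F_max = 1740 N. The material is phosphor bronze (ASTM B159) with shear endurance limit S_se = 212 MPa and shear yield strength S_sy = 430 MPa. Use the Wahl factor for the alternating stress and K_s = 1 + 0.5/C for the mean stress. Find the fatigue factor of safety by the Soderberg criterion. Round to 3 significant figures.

C = D/d = 136.0/11.0 = 12.3636; K_W = (4C−1)/(4C−4)+0.615/C = 1.1157; K_s = 1+0.5/C = 1.0404
F_a = (F_max−F_min)/2 = 597.5 N; F_m = (F_max+F_min)/2 = 1142.5 N
τ_a = K_W·8F_aD/(πd³) = 1.1157 × 155.47 = 173.46 MPa
τ_m = K_s·8F_mD/(πd³) = 1.0404 × 297.27 = 309.3 MPa
Soderberg: 1/n_f = τ_a/S_se + τ_m/S_sy = 173.46/212 + 309.3/430 = 0.81821 + 0.71929 = 1.5375
n_f = 1/1.5375 = 0.6504

0.650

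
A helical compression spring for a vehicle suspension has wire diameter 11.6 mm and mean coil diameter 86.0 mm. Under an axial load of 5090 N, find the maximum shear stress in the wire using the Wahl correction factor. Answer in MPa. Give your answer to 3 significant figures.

857 MPa

Spring index C = D/d = 86.0/11.6 = 7.4138
K_W = (4C−1)/(4C−4) + 0.615/C = 28.655/25.655 + 0.0830 = 1.1999
τ₀ = 8FD/(πd³) = 8·5090·86.0/(π·11.6³) = 3.50192e+06/4903.7 = 714.14 MPa
τ_max = K·τ₀ = 1.1999 × 714.14 = 856.89 MPa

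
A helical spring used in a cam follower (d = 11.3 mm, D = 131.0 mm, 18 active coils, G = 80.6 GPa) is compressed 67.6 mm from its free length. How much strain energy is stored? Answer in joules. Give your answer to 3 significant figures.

9.28 J

k = Gd⁴/(8D³N_a) = (80.6×10³)(11.3⁴)/(8·131.0³·18) = 4.0595 N/mm
U = ½kδ² = 0.5 × 4.0595 × 67.6² = 9275.5 N·mm = 9.2755 J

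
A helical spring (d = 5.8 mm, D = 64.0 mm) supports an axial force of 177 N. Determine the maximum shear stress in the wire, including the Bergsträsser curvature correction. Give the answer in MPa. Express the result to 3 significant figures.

Spring index C = D/d = 64.0/5.8 = 11.0345
K_B = (4C+2)/(4C−3) = 46.138/41.138 = 1.1215
τ₀ = 8FD/(πd³) = 8·177·64.0/(π·5.8³) = 90624/612.96 = 147.85 MPa
τ_max = K·τ₀ = 1.1215 × 147.85 = 165.82 MPa

166 MPa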